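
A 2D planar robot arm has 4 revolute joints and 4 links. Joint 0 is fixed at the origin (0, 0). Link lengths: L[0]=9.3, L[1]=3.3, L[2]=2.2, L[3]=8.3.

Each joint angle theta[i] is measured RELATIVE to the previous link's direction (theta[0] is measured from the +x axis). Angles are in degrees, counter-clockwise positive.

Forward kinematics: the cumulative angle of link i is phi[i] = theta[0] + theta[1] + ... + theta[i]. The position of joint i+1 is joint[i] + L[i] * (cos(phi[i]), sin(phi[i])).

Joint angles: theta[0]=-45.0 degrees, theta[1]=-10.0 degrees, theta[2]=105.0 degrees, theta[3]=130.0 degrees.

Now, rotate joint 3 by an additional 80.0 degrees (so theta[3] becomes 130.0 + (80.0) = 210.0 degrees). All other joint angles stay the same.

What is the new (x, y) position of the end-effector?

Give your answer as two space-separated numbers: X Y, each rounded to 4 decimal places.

Answer: 8.4417 -15.7679

Derivation:
joint[0] = (0.0000, 0.0000)  (base)
link 0: phi[0] = -45 = -45 deg
  cos(-45 deg) = 0.7071, sin(-45 deg) = -0.7071
  joint[1] = (0.0000, 0.0000) + 9.3 * (0.7071, -0.7071) = (0.0000 + 6.5761, 0.0000 + -6.5761) = (6.5761, -6.5761)
link 1: phi[1] = -45 + -10 = -55 deg
  cos(-55 deg) = 0.5736, sin(-55 deg) = -0.8192
  joint[2] = (6.5761, -6.5761) + 3.3 * (0.5736, -0.8192) = (6.5761 + 1.8928, -6.5761 + -2.7032) = (8.4689, -9.2793)
link 2: phi[2] = -45 + -10 + 105 = 50 deg
  cos(50 deg) = 0.6428, sin(50 deg) = 0.7660
  joint[3] = (8.4689, -9.2793) + 2.2 * (0.6428, 0.7660) = (8.4689 + 1.4141, -9.2793 + 1.6853) = (9.8830, -7.5940)
link 3: phi[3] = -45 + -10 + 105 + 210 = 260 deg
  cos(260 deg) = -0.1736, sin(260 deg) = -0.9848
  joint[4] = (9.8830, -7.5940) + 8.3 * (-0.1736, -0.9848) = (9.8830 + -1.4413, -7.5940 + -8.1739) = (8.4417, -15.7679)
End effector: (8.4417, -15.7679)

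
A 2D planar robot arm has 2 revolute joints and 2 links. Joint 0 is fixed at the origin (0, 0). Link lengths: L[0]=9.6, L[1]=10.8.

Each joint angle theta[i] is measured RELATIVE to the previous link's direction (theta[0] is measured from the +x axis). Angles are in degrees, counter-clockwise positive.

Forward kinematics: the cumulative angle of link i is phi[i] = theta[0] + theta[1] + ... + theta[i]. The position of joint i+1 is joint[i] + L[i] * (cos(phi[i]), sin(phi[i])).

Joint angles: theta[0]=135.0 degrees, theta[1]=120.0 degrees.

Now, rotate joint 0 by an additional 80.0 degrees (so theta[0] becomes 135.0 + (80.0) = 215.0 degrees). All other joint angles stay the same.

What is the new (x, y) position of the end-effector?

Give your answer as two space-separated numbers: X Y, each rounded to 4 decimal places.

joint[0] = (0.0000, 0.0000)  (base)
link 0: phi[0] = 215 = 215 deg
  cos(215 deg) = -0.8192, sin(215 deg) = -0.5736
  joint[1] = (0.0000, 0.0000) + 9.6 * (-0.8192, -0.5736) = (0.0000 + -7.8639, 0.0000 + -5.5063) = (-7.8639, -5.5063)
link 1: phi[1] = 215 + 120 = 335 deg
  cos(335 deg) = 0.9063, sin(335 deg) = -0.4226
  joint[2] = (-7.8639, -5.5063) + 10.8 * (0.9063, -0.4226) = (-7.8639 + 9.7881, -5.5063 + -4.5643) = (1.9243, -10.0706)
End effector: (1.9243, -10.0706)

Answer: 1.9243 -10.0706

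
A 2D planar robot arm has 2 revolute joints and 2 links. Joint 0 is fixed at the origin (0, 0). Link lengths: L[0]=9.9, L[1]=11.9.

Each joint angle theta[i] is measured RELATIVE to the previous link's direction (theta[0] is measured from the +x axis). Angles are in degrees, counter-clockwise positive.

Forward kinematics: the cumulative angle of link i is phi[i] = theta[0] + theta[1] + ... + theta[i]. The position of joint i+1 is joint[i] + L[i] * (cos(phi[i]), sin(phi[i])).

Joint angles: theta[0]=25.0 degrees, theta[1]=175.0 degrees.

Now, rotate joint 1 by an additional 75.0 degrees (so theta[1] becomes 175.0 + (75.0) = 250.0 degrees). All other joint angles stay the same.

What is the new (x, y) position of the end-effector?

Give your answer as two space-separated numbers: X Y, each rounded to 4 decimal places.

joint[0] = (0.0000, 0.0000)  (base)
link 0: phi[0] = 25 = 25 deg
  cos(25 deg) = 0.9063, sin(25 deg) = 0.4226
  joint[1] = (0.0000, 0.0000) + 9.9 * (0.9063, 0.4226) = (0.0000 + 8.9724, 0.0000 + 4.1839) = (8.9724, 4.1839)
link 1: phi[1] = 25 + 250 = 275 deg
  cos(275 deg) = 0.0872, sin(275 deg) = -0.9962
  joint[2] = (8.9724, 4.1839) + 11.9 * (0.0872, -0.9962) = (8.9724 + 1.0372, 4.1839 + -11.8547) = (10.0096, -7.6708)
End effector: (10.0096, -7.6708)

Answer: 10.0096 -7.6708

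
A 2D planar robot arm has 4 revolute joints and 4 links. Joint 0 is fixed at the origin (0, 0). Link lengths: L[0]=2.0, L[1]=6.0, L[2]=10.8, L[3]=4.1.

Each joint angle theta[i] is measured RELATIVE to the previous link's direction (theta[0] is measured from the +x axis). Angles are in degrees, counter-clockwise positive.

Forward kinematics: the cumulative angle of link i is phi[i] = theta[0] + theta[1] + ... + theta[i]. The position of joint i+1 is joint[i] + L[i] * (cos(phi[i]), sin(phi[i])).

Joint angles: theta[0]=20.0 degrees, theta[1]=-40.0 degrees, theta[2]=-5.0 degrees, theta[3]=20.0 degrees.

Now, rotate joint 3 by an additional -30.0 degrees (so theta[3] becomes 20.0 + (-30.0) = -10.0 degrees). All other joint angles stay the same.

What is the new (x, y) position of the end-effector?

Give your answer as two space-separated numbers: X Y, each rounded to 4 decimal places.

joint[0] = (0.0000, 0.0000)  (base)
link 0: phi[0] = 20 = 20 deg
  cos(20 deg) = 0.9397, sin(20 deg) = 0.3420
  joint[1] = (0.0000, 0.0000) + 2 * (0.9397, 0.3420) = (0.0000 + 1.8794, 0.0000 + 0.6840) = (1.8794, 0.6840)
link 1: phi[1] = 20 + -40 = -20 deg
  cos(-20 deg) = 0.9397, sin(-20 deg) = -0.3420
  joint[2] = (1.8794, 0.6840) + 6 * (0.9397, -0.3420) = (1.8794 + 5.6382, 0.6840 + -2.0521) = (7.5175, -1.3681)
link 2: phi[2] = 20 + -40 + -5 = -25 deg
  cos(-25 deg) = 0.9063, sin(-25 deg) = -0.4226
  joint[3] = (7.5175, -1.3681) + 10.8 * (0.9063, -0.4226) = (7.5175 + 9.7881, -1.3681 + -4.5643) = (17.3057, -5.9324)
link 3: phi[3] = 20 + -40 + -5 + -10 = -35 deg
  cos(-35 deg) = 0.8192, sin(-35 deg) = -0.5736
  joint[4] = (17.3057, -5.9324) + 4.1 * (0.8192, -0.5736) = (17.3057 + 3.3585, -5.9324 + -2.3517) = (20.6642, -8.2840)
End effector: (20.6642, -8.2840)

Answer: 20.6642 -8.2840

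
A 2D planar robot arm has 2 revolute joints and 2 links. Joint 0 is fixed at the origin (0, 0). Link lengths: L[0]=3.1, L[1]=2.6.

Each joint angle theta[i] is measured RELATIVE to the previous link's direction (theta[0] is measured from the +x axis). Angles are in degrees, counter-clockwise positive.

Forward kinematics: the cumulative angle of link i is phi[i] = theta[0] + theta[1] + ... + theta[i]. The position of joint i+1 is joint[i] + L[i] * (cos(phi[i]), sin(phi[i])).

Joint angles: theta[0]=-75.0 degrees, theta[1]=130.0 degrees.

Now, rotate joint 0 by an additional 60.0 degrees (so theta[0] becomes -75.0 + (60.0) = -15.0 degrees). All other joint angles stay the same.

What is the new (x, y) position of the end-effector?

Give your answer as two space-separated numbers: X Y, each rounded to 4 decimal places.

joint[0] = (0.0000, 0.0000)  (base)
link 0: phi[0] = -15 = -15 deg
  cos(-15 deg) = 0.9659, sin(-15 deg) = -0.2588
  joint[1] = (0.0000, 0.0000) + 3.1 * (0.9659, -0.2588) = (0.0000 + 2.9944, 0.0000 + -0.8023) = (2.9944, -0.8023)
link 1: phi[1] = -15 + 130 = 115 deg
  cos(115 deg) = -0.4226, sin(115 deg) = 0.9063
  joint[2] = (2.9944, -0.8023) + 2.6 * (-0.4226, 0.9063) = (2.9944 + -1.0988, -0.8023 + 2.3564) = (1.8956, 1.5541)
End effector: (1.8956, 1.5541)

Answer: 1.8956 1.5541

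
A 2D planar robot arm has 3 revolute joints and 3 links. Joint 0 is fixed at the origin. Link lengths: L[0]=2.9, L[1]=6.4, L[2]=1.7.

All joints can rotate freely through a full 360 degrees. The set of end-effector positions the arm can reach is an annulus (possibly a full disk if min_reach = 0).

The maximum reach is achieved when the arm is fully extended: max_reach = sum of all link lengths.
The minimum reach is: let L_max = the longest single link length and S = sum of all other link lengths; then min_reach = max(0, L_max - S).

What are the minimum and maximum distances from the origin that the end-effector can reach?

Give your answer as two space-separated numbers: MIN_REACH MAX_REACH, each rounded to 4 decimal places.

Answer: 1.8000 11.0000

Derivation:
Link lengths: [2.9, 6.4, 1.7]
max_reach = 2.9 + 6.4 + 1.7 = 11
L_max = max([2.9, 6.4, 1.7]) = 6.4
S (sum of others) = 11 - 6.4 = 4.6
min_reach = max(0, 6.4 - 4.6) = max(0, 1.8) = 1.8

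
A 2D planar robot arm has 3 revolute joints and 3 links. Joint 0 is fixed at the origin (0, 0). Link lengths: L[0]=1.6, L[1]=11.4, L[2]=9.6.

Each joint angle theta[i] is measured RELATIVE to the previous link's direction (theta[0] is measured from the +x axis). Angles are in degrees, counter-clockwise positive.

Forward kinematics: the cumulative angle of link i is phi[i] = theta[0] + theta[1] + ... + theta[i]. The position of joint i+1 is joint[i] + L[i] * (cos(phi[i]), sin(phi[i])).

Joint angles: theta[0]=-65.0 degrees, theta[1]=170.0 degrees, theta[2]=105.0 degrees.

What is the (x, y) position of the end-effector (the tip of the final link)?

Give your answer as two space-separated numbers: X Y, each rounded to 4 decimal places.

Answer: -10.5882 4.7615

Derivation:
joint[0] = (0.0000, 0.0000)  (base)
link 0: phi[0] = -65 = -65 deg
  cos(-65 deg) = 0.4226, sin(-65 deg) = -0.9063
  joint[1] = (0.0000, 0.0000) + 1.6 * (0.4226, -0.9063) = (0.0000 + 0.6762, 0.0000 + -1.4501) = (0.6762, -1.4501)
link 1: phi[1] = -65 + 170 = 105 deg
  cos(105 deg) = -0.2588, sin(105 deg) = 0.9659
  joint[2] = (0.6762, -1.4501) + 11.4 * (-0.2588, 0.9659) = (0.6762 + -2.9505, -1.4501 + 11.0116) = (-2.2743, 9.5615)
link 2: phi[2] = -65 + 170 + 105 = 210 deg
  cos(210 deg) = -0.8660, sin(210 deg) = -0.5000
  joint[3] = (-2.2743, 9.5615) + 9.6 * (-0.8660, -0.5000) = (-2.2743 + -8.3138, 9.5615 + -4.8000) = (-10.5882, 4.7615)
End effector: (-10.5882, 4.7615)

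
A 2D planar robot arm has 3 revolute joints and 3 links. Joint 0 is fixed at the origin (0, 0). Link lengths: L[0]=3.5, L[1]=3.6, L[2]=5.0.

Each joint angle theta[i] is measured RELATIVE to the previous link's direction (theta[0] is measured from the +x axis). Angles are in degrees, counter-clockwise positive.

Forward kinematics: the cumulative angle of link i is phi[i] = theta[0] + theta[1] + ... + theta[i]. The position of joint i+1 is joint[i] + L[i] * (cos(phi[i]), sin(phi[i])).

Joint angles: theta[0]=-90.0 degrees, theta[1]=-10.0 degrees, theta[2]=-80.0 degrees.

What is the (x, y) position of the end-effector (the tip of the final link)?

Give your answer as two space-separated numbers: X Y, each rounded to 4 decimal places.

Answer: -5.6251 -7.0453

Derivation:
joint[0] = (0.0000, 0.0000)  (base)
link 0: phi[0] = -90 = -90 deg
  cos(-90 deg) = 0.0000, sin(-90 deg) = -1.0000
  joint[1] = (0.0000, 0.0000) + 3.5 * (0.0000, -1.0000) = (0.0000 + 0.0000, 0.0000 + -3.5000) = (0.0000, -3.5000)
link 1: phi[1] = -90 + -10 = -100 deg
  cos(-100 deg) = -0.1736, sin(-100 deg) = -0.9848
  joint[2] = (0.0000, -3.5000) + 3.6 * (-0.1736, -0.9848) = (0.0000 + -0.6251, -3.5000 + -3.5453) = (-0.6251, -7.0453)
link 2: phi[2] = -90 + -10 + -80 = -180 deg
  cos(-180 deg) = -1.0000, sin(-180 deg) = -0.0000
  joint[3] = (-0.6251, -7.0453) + 5 * (-1.0000, -0.0000) = (-0.6251 + -5.0000, -7.0453 + -0.0000) = (-5.6251, -7.0453)
End effector: (-5.6251, -7.0453)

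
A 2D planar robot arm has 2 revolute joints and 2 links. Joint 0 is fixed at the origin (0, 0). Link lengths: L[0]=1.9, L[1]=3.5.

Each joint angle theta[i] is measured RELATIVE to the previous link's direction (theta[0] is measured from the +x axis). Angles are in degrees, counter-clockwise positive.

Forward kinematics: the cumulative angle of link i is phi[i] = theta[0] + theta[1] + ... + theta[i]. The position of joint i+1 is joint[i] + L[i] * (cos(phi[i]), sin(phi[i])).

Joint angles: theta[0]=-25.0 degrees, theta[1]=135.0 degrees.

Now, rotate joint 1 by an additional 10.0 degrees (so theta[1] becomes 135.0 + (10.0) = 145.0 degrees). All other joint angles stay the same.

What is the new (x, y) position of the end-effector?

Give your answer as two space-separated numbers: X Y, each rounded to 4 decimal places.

Answer: -0.0280 2.2281

Derivation:
joint[0] = (0.0000, 0.0000)  (base)
link 0: phi[0] = -25 = -25 deg
  cos(-25 deg) = 0.9063, sin(-25 deg) = -0.4226
  joint[1] = (0.0000, 0.0000) + 1.9 * (0.9063, -0.4226) = (0.0000 + 1.7220, 0.0000 + -0.8030) = (1.7220, -0.8030)
link 1: phi[1] = -25 + 145 = 120 deg
  cos(120 deg) = -0.5000, sin(120 deg) = 0.8660
  joint[2] = (1.7220, -0.8030) + 3.5 * (-0.5000, 0.8660) = (1.7220 + -1.7500, -0.8030 + 3.0311) = (-0.0280, 2.2281)
End effector: (-0.0280, 2.2281)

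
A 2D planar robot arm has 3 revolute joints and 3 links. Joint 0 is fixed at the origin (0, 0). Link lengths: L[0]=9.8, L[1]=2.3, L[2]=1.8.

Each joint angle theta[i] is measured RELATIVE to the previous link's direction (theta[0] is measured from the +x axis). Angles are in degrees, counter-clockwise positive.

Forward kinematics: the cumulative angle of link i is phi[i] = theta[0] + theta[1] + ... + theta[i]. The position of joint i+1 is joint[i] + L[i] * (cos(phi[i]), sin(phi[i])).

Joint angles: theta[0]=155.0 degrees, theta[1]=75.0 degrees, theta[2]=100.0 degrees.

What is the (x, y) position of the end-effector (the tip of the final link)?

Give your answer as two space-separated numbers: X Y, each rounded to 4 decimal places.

joint[0] = (0.0000, 0.0000)  (base)
link 0: phi[0] = 155 = 155 deg
  cos(155 deg) = -0.9063, sin(155 deg) = 0.4226
  joint[1] = (0.0000, 0.0000) + 9.8 * (-0.9063, 0.4226) = (0.0000 + -8.8818, 0.0000 + 4.1417) = (-8.8818, 4.1417)
link 1: phi[1] = 155 + 75 = 230 deg
  cos(230 deg) = -0.6428, sin(230 deg) = -0.7660
  joint[2] = (-8.8818, 4.1417) + 2.3 * (-0.6428, -0.7660) = (-8.8818 + -1.4784, 4.1417 + -1.7619) = (-10.3602, 2.3798)
link 2: phi[2] = 155 + 75 + 100 = 330 deg
  cos(330 deg) = 0.8660, sin(330 deg) = -0.5000
  joint[3] = (-10.3602, 2.3798) + 1.8 * (0.8660, -0.5000) = (-10.3602 + 1.5588, 2.3798 + -0.9000) = (-8.8014, 1.4798)
End effector: (-8.8014, 1.4798)

Answer: -8.8014 1.4798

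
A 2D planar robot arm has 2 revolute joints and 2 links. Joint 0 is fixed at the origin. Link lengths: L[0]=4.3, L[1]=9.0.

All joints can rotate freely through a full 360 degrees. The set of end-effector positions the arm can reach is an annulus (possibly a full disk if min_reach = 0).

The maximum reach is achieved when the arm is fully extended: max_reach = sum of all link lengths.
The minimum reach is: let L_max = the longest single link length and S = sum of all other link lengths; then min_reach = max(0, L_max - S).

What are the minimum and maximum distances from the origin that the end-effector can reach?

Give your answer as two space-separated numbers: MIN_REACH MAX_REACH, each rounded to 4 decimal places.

Link lengths: [4.3, 9.0]
max_reach = 4.3 + 9 = 13.3
L_max = max([4.3, 9.0]) = 9
S (sum of others) = 13.3 - 9 = 4.3
min_reach = max(0, 9 - 4.3) = max(0, 4.7) = 4.7

Answer: 4.7000 13.3000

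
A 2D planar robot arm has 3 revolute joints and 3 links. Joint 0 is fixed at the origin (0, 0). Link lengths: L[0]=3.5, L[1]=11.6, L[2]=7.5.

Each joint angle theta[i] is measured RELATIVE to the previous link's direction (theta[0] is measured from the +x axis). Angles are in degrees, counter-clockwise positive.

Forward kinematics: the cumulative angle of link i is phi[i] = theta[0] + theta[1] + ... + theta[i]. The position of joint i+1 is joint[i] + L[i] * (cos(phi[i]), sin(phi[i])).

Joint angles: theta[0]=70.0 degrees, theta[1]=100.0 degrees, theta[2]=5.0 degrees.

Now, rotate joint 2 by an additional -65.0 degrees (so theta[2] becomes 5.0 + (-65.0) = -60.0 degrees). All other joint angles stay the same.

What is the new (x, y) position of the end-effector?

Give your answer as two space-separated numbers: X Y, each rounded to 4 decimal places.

Answer: -12.7919 12.3509

Derivation:
joint[0] = (0.0000, 0.0000)  (base)
link 0: phi[0] = 70 = 70 deg
  cos(70 deg) = 0.3420, sin(70 deg) = 0.9397
  joint[1] = (0.0000, 0.0000) + 3.5 * (0.3420, 0.9397) = (0.0000 + 1.1971, 0.0000 + 3.2889) = (1.1971, 3.2889)
link 1: phi[1] = 70 + 100 = 170 deg
  cos(170 deg) = -0.9848, sin(170 deg) = 0.1736
  joint[2] = (1.1971, 3.2889) + 11.6 * (-0.9848, 0.1736) = (1.1971 + -11.4238, 3.2889 + 2.0143) = (-10.2267, 5.3032)
link 2: phi[2] = 70 + 100 + -60 = 110 deg
  cos(110 deg) = -0.3420, sin(110 deg) = 0.9397
  joint[3] = (-10.2267, 5.3032) + 7.5 * (-0.3420, 0.9397) = (-10.2267 + -2.5652, 5.3032 + 7.0477) = (-12.7919, 12.3509)
End effector: (-12.7919, 12.3509)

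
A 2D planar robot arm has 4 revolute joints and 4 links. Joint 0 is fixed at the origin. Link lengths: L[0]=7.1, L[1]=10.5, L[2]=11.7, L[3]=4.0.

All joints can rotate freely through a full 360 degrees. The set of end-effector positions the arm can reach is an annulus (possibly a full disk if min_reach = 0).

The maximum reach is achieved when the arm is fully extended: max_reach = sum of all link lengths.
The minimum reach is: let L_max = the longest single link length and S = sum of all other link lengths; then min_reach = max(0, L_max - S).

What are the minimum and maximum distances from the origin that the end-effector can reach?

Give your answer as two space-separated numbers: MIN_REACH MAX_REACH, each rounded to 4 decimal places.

Answer: 0.0000 33.3000

Derivation:
Link lengths: [7.1, 10.5, 11.7, 4.0]
max_reach = 7.1 + 10.5 + 11.7 + 4 = 33.3
L_max = max([7.1, 10.5, 11.7, 4.0]) = 11.7
S (sum of others) = 33.3 - 11.7 = 21.6
min_reach = max(0, 11.7 - 21.6) = max(0, -9.9) = 0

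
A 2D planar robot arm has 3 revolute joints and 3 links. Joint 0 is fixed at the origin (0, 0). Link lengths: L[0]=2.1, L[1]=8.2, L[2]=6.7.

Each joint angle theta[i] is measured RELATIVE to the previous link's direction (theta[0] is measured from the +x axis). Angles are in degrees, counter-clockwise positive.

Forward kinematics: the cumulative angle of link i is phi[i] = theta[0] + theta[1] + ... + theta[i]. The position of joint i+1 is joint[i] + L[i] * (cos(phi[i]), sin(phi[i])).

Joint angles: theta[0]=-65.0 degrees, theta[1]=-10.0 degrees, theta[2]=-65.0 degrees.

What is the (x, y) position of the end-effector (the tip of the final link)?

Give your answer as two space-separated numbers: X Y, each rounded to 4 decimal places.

joint[0] = (0.0000, 0.0000)  (base)
link 0: phi[0] = -65 = -65 deg
  cos(-65 deg) = 0.4226, sin(-65 deg) = -0.9063
  joint[1] = (0.0000, 0.0000) + 2.1 * (0.4226, -0.9063) = (0.0000 + 0.8875, 0.0000 + -1.9032) = (0.8875, -1.9032)
link 1: phi[1] = -65 + -10 = -75 deg
  cos(-75 deg) = 0.2588, sin(-75 deg) = -0.9659
  joint[2] = (0.8875, -1.9032) + 8.2 * (0.2588, -0.9659) = (0.8875 + 2.1223, -1.9032 + -7.9206) = (3.0098, -9.8238)
link 2: phi[2] = -65 + -10 + -65 = -140 deg
  cos(-140 deg) = -0.7660, sin(-140 deg) = -0.6428
  joint[3] = (3.0098, -9.8238) + 6.7 * (-0.7660, -0.6428) = (3.0098 + -5.1325, -9.8238 + -4.3067) = (-2.1227, -14.1305)
End effector: (-2.1227, -14.1305)

Answer: -2.1227 -14.1305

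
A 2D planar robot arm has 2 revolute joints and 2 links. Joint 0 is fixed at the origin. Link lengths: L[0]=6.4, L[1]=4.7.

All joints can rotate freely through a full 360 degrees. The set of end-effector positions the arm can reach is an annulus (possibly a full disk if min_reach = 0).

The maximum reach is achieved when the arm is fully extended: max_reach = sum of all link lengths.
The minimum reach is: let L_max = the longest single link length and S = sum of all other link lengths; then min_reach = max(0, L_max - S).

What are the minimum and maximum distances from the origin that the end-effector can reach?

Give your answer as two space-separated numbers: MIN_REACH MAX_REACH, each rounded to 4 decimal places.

Link lengths: [6.4, 4.7]
max_reach = 6.4 + 4.7 = 11.1
L_max = max([6.4, 4.7]) = 6.4
S (sum of others) = 11.1 - 6.4 = 4.7
min_reach = max(0, 6.4 - 4.7) = max(0, 1.7) = 1.7

Answer: 1.7000 11.1000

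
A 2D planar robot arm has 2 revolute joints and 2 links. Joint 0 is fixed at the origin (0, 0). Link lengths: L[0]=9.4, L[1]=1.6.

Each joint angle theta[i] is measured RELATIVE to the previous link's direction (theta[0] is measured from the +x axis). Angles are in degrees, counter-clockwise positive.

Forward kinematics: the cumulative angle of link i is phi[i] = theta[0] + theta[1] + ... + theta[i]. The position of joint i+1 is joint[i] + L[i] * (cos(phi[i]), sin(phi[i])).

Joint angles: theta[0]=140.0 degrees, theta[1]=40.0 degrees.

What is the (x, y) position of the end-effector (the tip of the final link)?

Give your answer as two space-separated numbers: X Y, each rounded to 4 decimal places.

joint[0] = (0.0000, 0.0000)  (base)
link 0: phi[0] = 140 = 140 deg
  cos(140 deg) = -0.7660, sin(140 deg) = 0.6428
  joint[1] = (0.0000, 0.0000) + 9.4 * (-0.7660, 0.6428) = (0.0000 + -7.2008, 0.0000 + 6.0422) = (-7.2008, 6.0422)
link 1: phi[1] = 140 + 40 = 180 deg
  cos(180 deg) = -1.0000, sin(180 deg) = 0.0000
  joint[2] = (-7.2008, 6.0422) + 1.6 * (-1.0000, 0.0000) = (-7.2008 + -1.6000, 6.0422 + 0.0000) = (-8.8008, 6.0422)
End effector: (-8.8008, 6.0422)

Answer: -8.8008 6.0422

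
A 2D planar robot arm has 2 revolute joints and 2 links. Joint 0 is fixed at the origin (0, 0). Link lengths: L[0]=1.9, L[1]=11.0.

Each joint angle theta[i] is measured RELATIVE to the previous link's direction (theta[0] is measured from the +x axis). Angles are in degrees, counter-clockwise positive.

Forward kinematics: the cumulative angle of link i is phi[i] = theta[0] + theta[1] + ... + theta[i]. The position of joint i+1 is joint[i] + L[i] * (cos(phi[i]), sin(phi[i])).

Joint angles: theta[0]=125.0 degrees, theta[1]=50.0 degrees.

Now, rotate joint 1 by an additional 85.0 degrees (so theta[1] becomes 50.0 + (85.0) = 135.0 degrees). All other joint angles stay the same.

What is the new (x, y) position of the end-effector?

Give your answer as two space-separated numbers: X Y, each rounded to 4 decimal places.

joint[0] = (0.0000, 0.0000)  (base)
link 0: phi[0] = 125 = 125 deg
  cos(125 deg) = -0.5736, sin(125 deg) = 0.8192
  joint[1] = (0.0000, 0.0000) + 1.9 * (-0.5736, 0.8192) = (0.0000 + -1.0898, 0.0000 + 1.5564) = (-1.0898, 1.5564)
link 1: phi[1] = 125 + 135 = 260 deg
  cos(260 deg) = -0.1736, sin(260 deg) = -0.9848
  joint[2] = (-1.0898, 1.5564) + 11 * (-0.1736, -0.9848) = (-1.0898 + -1.9101, 1.5564 + -10.8329) = (-2.9999, -9.2765)
End effector: (-2.9999, -9.2765)

Answer: -2.9999 -9.2765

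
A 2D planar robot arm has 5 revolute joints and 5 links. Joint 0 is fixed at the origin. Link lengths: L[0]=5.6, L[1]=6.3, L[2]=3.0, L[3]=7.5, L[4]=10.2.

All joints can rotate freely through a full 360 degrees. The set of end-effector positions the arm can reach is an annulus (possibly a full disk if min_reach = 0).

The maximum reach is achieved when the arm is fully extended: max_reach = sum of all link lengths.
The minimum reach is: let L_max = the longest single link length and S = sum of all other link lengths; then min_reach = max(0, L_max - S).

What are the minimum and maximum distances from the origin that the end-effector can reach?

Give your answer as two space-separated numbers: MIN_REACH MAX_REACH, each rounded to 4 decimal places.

Link lengths: [5.6, 6.3, 3.0, 7.5, 10.2]
max_reach = 5.6 + 6.3 + 3 + 7.5 + 10.2 = 32.6
L_max = max([5.6, 6.3, 3.0, 7.5, 10.2]) = 10.2
S (sum of others) = 32.6 - 10.2 = 22.4
min_reach = max(0, 10.2 - 22.4) = max(0, -12.2) = 0

Answer: 0.0000 32.6000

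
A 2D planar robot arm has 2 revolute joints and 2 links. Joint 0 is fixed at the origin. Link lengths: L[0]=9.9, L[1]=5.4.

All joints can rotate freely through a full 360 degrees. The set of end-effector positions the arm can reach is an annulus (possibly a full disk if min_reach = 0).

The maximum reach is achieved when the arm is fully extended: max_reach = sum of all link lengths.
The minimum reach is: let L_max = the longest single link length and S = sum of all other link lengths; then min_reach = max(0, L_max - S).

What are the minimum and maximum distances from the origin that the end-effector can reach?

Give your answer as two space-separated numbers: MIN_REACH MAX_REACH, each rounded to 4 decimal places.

Link lengths: [9.9, 5.4]
max_reach = 9.9 + 5.4 = 15.3
L_max = max([9.9, 5.4]) = 9.9
S (sum of others) = 15.3 - 9.9 = 5.4
min_reach = max(0, 9.9 - 5.4) = max(0, 4.5) = 4.5

Answer: 4.5000 15.3000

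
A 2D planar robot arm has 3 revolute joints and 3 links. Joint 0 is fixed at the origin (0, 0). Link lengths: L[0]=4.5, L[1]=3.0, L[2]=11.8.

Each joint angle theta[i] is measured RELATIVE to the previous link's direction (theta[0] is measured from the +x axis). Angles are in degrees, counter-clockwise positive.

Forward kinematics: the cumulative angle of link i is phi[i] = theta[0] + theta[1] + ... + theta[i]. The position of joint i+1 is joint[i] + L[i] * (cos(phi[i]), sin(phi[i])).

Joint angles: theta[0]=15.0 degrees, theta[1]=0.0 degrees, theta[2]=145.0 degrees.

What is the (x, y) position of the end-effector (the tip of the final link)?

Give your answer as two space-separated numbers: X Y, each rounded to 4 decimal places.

Answer: -3.8439 5.9770

Derivation:
joint[0] = (0.0000, 0.0000)  (base)
link 0: phi[0] = 15 = 15 deg
  cos(15 deg) = 0.9659, sin(15 deg) = 0.2588
  joint[1] = (0.0000, 0.0000) + 4.5 * (0.9659, 0.2588) = (0.0000 + 4.3467, 0.0000 + 1.1647) = (4.3467, 1.1647)
link 1: phi[1] = 15 + 0 = 15 deg
  cos(15 deg) = 0.9659, sin(15 deg) = 0.2588
  joint[2] = (4.3467, 1.1647) + 3 * (0.9659, 0.2588) = (4.3467 + 2.8978, 1.1647 + 0.7765) = (7.2444, 1.9411)
link 2: phi[2] = 15 + 0 + 145 = 160 deg
  cos(160 deg) = -0.9397, sin(160 deg) = 0.3420
  joint[3] = (7.2444, 1.9411) + 11.8 * (-0.9397, 0.3420) = (7.2444 + -11.0884, 1.9411 + 4.0358) = (-3.8439, 5.9770)
End effector: (-3.8439, 5.9770)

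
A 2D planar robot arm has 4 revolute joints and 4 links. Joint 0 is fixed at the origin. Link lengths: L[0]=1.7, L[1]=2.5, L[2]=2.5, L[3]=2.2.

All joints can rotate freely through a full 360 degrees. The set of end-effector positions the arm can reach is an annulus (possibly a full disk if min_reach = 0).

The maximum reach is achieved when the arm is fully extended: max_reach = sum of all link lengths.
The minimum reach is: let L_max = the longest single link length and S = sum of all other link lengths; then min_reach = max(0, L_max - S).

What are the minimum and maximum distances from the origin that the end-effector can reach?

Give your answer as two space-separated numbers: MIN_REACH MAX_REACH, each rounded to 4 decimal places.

Link lengths: [1.7, 2.5, 2.5, 2.2]
max_reach = 1.7 + 2.5 + 2.5 + 2.2 = 8.9
L_max = max([1.7, 2.5, 2.5, 2.2]) = 2.5
S (sum of others) = 8.9 - 2.5 = 6.4
min_reach = max(0, 2.5 - 6.4) = max(0, -3.9) = 0

Answer: 0.0000 8.9000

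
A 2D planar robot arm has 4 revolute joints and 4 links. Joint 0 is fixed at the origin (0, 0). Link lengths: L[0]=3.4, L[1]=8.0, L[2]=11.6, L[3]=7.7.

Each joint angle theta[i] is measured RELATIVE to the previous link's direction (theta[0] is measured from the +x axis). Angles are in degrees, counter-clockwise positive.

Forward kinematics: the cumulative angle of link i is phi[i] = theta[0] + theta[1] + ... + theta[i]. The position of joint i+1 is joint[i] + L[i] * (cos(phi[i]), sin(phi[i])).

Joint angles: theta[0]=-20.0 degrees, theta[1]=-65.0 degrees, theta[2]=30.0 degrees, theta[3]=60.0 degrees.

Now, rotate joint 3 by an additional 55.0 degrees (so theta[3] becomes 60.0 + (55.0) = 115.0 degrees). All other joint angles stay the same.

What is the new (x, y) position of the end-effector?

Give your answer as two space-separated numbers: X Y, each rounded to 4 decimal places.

Answer: 14.3957 -11.9662

Derivation:
joint[0] = (0.0000, 0.0000)  (base)
link 0: phi[0] = -20 = -20 deg
  cos(-20 deg) = 0.9397, sin(-20 deg) = -0.3420
  joint[1] = (0.0000, 0.0000) + 3.4 * (0.9397, -0.3420) = (0.0000 + 3.1950, 0.0000 + -1.1629) = (3.1950, -1.1629)
link 1: phi[1] = -20 + -65 = -85 deg
  cos(-85 deg) = 0.0872, sin(-85 deg) = -0.9962
  joint[2] = (3.1950, -1.1629) + 8 * (0.0872, -0.9962) = (3.1950 + 0.6972, -1.1629 + -7.9696) = (3.8922, -9.1324)
link 2: phi[2] = -20 + -65 + 30 = -55 deg
  cos(-55 deg) = 0.5736, sin(-55 deg) = -0.8192
  joint[3] = (3.8922, -9.1324) + 11.6 * (0.5736, -0.8192) = (3.8922 + 6.6535, -9.1324 + -9.5022) = (10.5457, -18.6346)
link 3: phi[3] = -20 + -65 + 30 + 115 = 60 deg
  cos(60 deg) = 0.5000, sin(60 deg) = 0.8660
  joint[4] = (10.5457, -18.6346) + 7.7 * (0.5000, 0.8660) = (10.5457 + 3.8500, -18.6346 + 6.6684) = (14.3957, -11.9662)
End effector: (14.3957, -11.9662)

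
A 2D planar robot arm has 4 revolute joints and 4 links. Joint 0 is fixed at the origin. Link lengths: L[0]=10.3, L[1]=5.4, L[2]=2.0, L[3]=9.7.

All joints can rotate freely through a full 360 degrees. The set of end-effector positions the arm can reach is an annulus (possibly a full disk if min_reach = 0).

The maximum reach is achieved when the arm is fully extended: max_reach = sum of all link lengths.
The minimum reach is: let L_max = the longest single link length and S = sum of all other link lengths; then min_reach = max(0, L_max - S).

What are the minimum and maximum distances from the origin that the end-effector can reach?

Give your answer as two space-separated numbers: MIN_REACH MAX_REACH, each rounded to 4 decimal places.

Answer: 0.0000 27.4000

Derivation:
Link lengths: [10.3, 5.4, 2.0, 9.7]
max_reach = 10.3 + 5.4 + 2 + 9.7 = 27.4
L_max = max([10.3, 5.4, 2.0, 9.7]) = 10.3
S (sum of others) = 27.4 - 10.3 = 17.1
min_reach = max(0, 10.3 - 17.1) = max(0, -6.8) = 0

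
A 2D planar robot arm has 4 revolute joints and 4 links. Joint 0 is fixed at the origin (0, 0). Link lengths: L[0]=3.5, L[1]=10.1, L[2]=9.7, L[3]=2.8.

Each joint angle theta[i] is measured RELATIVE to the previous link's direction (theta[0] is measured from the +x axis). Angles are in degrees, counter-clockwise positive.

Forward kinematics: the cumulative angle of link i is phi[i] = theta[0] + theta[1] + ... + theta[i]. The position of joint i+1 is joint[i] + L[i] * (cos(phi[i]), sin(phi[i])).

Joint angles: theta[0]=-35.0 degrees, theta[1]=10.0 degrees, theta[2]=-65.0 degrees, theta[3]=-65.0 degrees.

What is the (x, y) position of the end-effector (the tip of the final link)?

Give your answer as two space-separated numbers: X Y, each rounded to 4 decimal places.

Answer: 9.4831 -17.1593

Derivation:
joint[0] = (0.0000, 0.0000)  (base)
link 0: phi[0] = -35 = -35 deg
  cos(-35 deg) = 0.8192, sin(-35 deg) = -0.5736
  joint[1] = (0.0000, 0.0000) + 3.5 * (0.8192, -0.5736) = (0.0000 + 2.8670, 0.0000 + -2.0075) = (2.8670, -2.0075)
link 1: phi[1] = -35 + 10 = -25 deg
  cos(-25 deg) = 0.9063, sin(-25 deg) = -0.4226
  joint[2] = (2.8670, -2.0075) + 10.1 * (0.9063, -0.4226) = (2.8670 + 9.1537, -2.0075 + -4.2684) = (12.0207, -6.2760)
link 2: phi[2] = -35 + 10 + -65 = -90 deg
  cos(-90 deg) = 0.0000, sin(-90 deg) = -1.0000
  joint[3] = (12.0207, -6.2760) + 9.7 * (0.0000, -1.0000) = (12.0207 + 0.0000, -6.2760 + -9.7000) = (12.0207, -15.9760)
link 3: phi[3] = -35 + 10 + -65 + -65 = -155 deg
  cos(-155 deg) = -0.9063, sin(-155 deg) = -0.4226
  joint[4] = (12.0207, -15.9760) + 2.8 * (-0.9063, -0.4226) = (12.0207 + -2.5377, -15.9760 + -1.1833) = (9.4831, -17.1593)
End effector: (9.4831, -17.1593)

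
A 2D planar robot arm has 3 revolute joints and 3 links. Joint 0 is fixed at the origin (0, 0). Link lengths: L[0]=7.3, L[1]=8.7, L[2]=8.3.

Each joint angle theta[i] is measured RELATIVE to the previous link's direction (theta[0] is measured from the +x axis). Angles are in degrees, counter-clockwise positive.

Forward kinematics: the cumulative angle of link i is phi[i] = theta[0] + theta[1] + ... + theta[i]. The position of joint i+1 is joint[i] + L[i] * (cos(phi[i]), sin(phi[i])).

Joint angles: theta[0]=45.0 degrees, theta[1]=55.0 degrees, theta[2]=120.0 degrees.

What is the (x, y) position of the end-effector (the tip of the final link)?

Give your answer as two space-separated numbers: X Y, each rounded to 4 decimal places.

Answer: -2.7070 8.3946

Derivation:
joint[0] = (0.0000, 0.0000)  (base)
link 0: phi[0] = 45 = 45 deg
  cos(45 deg) = 0.7071, sin(45 deg) = 0.7071
  joint[1] = (0.0000, 0.0000) + 7.3 * (0.7071, 0.7071) = (0.0000 + 5.1619, 0.0000 + 5.1619) = (5.1619, 5.1619)
link 1: phi[1] = 45 + 55 = 100 deg
  cos(100 deg) = -0.1736, sin(100 deg) = 0.9848
  joint[2] = (5.1619, 5.1619) + 8.7 * (-0.1736, 0.9848) = (5.1619 + -1.5107, 5.1619 + 8.5678) = (3.6511, 13.7297)
link 2: phi[2] = 45 + 55 + 120 = 220 deg
  cos(220 deg) = -0.7660, sin(220 deg) = -0.6428
  joint[3] = (3.6511, 13.7297) + 8.3 * (-0.7660, -0.6428) = (3.6511 + -6.3582, 13.7297 + -5.3351) = (-2.7070, 8.3946)
End effector: (-2.7070, 8.3946)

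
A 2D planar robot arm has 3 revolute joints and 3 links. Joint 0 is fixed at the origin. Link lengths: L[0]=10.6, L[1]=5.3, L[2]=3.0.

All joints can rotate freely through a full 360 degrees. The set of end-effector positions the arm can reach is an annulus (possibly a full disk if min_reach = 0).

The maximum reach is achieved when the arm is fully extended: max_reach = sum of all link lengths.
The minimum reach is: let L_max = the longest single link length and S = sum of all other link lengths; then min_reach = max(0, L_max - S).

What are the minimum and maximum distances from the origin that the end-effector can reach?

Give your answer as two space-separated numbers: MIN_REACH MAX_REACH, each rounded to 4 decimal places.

Link lengths: [10.6, 5.3, 3.0]
max_reach = 10.6 + 5.3 + 3 = 18.9
L_max = max([10.6, 5.3, 3.0]) = 10.6
S (sum of others) = 18.9 - 10.6 = 8.3
min_reach = max(0, 10.6 - 8.3) = max(0, 2.3) = 2.3

Answer: 2.3000 18.9000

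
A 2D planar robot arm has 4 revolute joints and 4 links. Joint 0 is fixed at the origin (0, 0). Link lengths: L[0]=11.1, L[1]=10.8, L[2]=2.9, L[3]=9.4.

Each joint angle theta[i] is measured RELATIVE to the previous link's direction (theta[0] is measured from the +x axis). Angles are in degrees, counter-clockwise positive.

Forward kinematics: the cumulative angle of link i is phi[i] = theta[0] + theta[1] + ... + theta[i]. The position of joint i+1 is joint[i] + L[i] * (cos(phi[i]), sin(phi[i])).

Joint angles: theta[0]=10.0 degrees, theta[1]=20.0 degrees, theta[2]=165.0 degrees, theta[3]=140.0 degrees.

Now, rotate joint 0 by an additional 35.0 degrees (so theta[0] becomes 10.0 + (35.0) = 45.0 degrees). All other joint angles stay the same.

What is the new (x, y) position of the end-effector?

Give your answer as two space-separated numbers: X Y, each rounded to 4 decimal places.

Answer: 19.8063 17.0478

Derivation:
joint[0] = (0.0000, 0.0000)  (base)
link 0: phi[0] = 45 = 45 deg
  cos(45 deg) = 0.7071, sin(45 deg) = 0.7071
  joint[1] = (0.0000, 0.0000) + 11.1 * (0.7071, 0.7071) = (0.0000 + 7.8489, 0.0000 + 7.8489) = (7.8489, 7.8489)
link 1: phi[1] = 45 + 20 = 65 deg
  cos(65 deg) = 0.4226, sin(65 deg) = 0.9063
  joint[2] = (7.8489, 7.8489) + 10.8 * (0.4226, 0.9063) = (7.8489 + 4.5643, 7.8489 + 9.7881) = (12.4132, 17.6370)
link 2: phi[2] = 45 + 20 + 165 = 230 deg
  cos(230 deg) = -0.6428, sin(230 deg) = -0.7660
  joint[3] = (12.4132, 17.6370) + 2.9 * (-0.6428, -0.7660) = (12.4132 + -1.8641, 17.6370 + -2.2215) = (10.5491, 15.4155)
link 3: phi[3] = 45 + 20 + 165 + 140 = 370 deg
  cos(370 deg) = 0.9848, sin(370 deg) = 0.1736
  joint[4] = (10.5491, 15.4155) + 9.4 * (0.9848, 0.1736) = (10.5491 + 9.2572, 15.4155 + 1.6323) = (19.8063, 17.0478)
End effector: (19.8063, 17.0478)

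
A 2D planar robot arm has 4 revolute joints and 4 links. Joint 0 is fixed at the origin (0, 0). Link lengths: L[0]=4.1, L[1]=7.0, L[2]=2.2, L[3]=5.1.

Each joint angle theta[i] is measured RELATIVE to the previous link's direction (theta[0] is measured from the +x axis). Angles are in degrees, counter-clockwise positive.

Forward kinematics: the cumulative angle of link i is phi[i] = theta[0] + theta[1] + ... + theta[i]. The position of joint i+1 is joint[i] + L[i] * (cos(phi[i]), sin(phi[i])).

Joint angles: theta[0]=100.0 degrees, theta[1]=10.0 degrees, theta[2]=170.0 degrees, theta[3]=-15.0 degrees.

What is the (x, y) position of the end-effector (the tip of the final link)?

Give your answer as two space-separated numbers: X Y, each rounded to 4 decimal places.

Answer: -3.1686 3.3684

Derivation:
joint[0] = (0.0000, 0.0000)  (base)
link 0: phi[0] = 100 = 100 deg
  cos(100 deg) = -0.1736, sin(100 deg) = 0.9848
  joint[1] = (0.0000, 0.0000) + 4.1 * (-0.1736, 0.9848) = (0.0000 + -0.7120, 0.0000 + 4.0377) = (-0.7120, 4.0377)
link 1: phi[1] = 100 + 10 = 110 deg
  cos(110 deg) = -0.3420, sin(110 deg) = 0.9397
  joint[2] = (-0.7120, 4.0377) + 7 * (-0.3420, 0.9397) = (-0.7120 + -2.3941, 4.0377 + 6.5778) = (-3.1061, 10.6156)
link 2: phi[2] = 100 + 10 + 170 = 280 deg
  cos(280 deg) = 0.1736, sin(280 deg) = -0.9848
  joint[3] = (-3.1061, 10.6156) + 2.2 * (0.1736, -0.9848) = (-3.1061 + 0.3820, 10.6156 + -2.1666) = (-2.7241, 8.4490)
link 3: phi[3] = 100 + 10 + 170 + -15 = 265 deg
  cos(265 deg) = -0.0872, sin(265 deg) = -0.9962
  joint[4] = (-2.7241, 8.4490) + 5.1 * (-0.0872, -0.9962) = (-2.7241 + -0.4445, 8.4490 + -5.0806) = (-3.1686, 3.3684)
End effector: (-3.1686, 3.3684)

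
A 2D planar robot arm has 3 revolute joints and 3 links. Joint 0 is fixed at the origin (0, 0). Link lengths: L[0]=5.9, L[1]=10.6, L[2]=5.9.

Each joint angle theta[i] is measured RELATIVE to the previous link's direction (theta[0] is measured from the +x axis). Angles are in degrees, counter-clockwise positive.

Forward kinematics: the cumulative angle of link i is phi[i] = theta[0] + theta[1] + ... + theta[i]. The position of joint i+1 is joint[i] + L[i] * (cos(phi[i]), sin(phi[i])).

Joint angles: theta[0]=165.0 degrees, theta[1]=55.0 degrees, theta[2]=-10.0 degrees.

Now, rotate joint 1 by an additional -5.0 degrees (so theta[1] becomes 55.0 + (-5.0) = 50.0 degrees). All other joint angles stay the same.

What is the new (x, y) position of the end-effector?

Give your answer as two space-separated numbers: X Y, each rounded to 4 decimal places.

Answer: -19.7292 -7.0463

Derivation:
joint[0] = (0.0000, 0.0000)  (base)
link 0: phi[0] = 165 = 165 deg
  cos(165 deg) = -0.9659, sin(165 deg) = 0.2588
  joint[1] = (0.0000, 0.0000) + 5.9 * (-0.9659, 0.2588) = (0.0000 + -5.6990, 0.0000 + 1.5270) = (-5.6990, 1.5270)
link 1: phi[1] = 165 + 50 = 215 deg
  cos(215 deg) = -0.8192, sin(215 deg) = -0.5736
  joint[2] = (-5.6990, 1.5270) + 10.6 * (-0.8192, -0.5736) = (-5.6990 + -8.6830, 1.5270 + -6.0799) = (-14.3820, -4.5529)
link 2: phi[2] = 165 + 50 + -10 = 205 deg
  cos(205 deg) = -0.9063, sin(205 deg) = -0.4226
  joint[3] = (-14.3820, -4.5529) + 5.9 * (-0.9063, -0.4226) = (-14.3820 + -5.3472, -4.5529 + -2.4934) = (-19.7292, -7.0463)
End effector: (-19.7292, -7.0463)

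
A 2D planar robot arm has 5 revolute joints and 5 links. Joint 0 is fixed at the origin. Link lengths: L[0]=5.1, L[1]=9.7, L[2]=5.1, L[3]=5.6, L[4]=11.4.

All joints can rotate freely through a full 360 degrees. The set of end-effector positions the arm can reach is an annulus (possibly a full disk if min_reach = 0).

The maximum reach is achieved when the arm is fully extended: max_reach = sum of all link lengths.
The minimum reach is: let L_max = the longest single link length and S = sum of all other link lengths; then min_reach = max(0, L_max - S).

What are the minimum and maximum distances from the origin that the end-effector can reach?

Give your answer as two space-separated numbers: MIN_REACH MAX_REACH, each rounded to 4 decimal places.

Answer: 0.0000 36.9000

Derivation:
Link lengths: [5.1, 9.7, 5.1, 5.6, 11.4]
max_reach = 5.1 + 9.7 + 5.1 + 5.6 + 11.4 = 36.9
L_max = max([5.1, 9.7, 5.1, 5.6, 11.4]) = 11.4
S (sum of others) = 36.9 - 11.4 = 25.5
min_reach = max(0, 11.4 - 25.5) = max(0, -14.1) = 0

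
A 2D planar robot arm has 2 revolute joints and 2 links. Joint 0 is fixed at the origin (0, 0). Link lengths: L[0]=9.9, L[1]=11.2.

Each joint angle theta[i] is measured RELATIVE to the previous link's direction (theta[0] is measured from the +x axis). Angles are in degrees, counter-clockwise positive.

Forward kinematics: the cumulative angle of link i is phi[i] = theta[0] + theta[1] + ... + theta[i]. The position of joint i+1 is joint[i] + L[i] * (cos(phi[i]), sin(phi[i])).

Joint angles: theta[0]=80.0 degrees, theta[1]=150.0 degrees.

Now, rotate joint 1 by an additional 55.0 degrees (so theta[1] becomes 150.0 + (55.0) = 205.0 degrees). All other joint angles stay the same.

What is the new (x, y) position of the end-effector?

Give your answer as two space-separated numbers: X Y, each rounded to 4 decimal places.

Answer: 4.6179 -1.0688

Derivation:
joint[0] = (0.0000, 0.0000)  (base)
link 0: phi[0] = 80 = 80 deg
  cos(80 deg) = 0.1736, sin(80 deg) = 0.9848
  joint[1] = (0.0000, 0.0000) + 9.9 * (0.1736, 0.9848) = (0.0000 + 1.7191, 0.0000 + 9.7496) = (1.7191, 9.7496)
link 1: phi[1] = 80 + 205 = 285 deg
  cos(285 deg) = 0.2588, sin(285 deg) = -0.9659
  joint[2] = (1.7191, 9.7496) + 11.2 * (0.2588, -0.9659) = (1.7191 + 2.8988, 9.7496 + -10.8184) = (4.6179, -1.0688)
End effector: (4.6179, -1.0688)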